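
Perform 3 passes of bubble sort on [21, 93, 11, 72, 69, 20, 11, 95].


Initial: [21, 93, 11, 72, 69, 20, 11, 95]
Pass 1: [21, 11, 72, 69, 20, 11, 93, 95] (5 swaps)
Pass 2: [11, 21, 69, 20, 11, 72, 93, 95] (4 swaps)
Pass 3: [11, 21, 20, 11, 69, 72, 93, 95] (2 swaps)

After 3 passes: [11, 21, 20, 11, 69, 72, 93, 95]


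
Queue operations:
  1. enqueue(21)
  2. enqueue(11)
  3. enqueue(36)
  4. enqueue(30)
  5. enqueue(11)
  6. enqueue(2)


enqueue(21) -> [21]
enqueue(11) -> [21, 11]
enqueue(36) -> [21, 11, 36]
enqueue(30) -> [21, 11, 36, 30]
enqueue(11) -> [21, 11, 36, 30, 11]
enqueue(2) -> [21, 11, 36, 30, 11, 2]

Final queue: [21, 11, 36, 30, 11, 2]


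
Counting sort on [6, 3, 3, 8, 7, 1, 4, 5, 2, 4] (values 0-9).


Input: [6, 3, 3, 8, 7, 1, 4, 5, 2, 4]
Counts: [0, 1, 1, 2, 2, 1, 1, 1, 1, 0]

Sorted: [1, 2, 3, 3, 4, 4, 5, 6, 7, 8]


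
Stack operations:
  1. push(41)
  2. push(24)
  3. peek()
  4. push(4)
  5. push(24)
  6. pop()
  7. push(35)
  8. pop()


push(41) -> [41]
push(24) -> [41, 24]
peek()->24
push(4) -> [41, 24, 4]
push(24) -> [41, 24, 4, 24]
pop()->24, [41, 24, 4]
push(35) -> [41, 24, 4, 35]
pop()->35, [41, 24, 4]

Final stack: [41, 24, 4]


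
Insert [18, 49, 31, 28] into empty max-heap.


Insert 18: [18]
Insert 49: [49, 18]
Insert 31: [49, 18, 31]
Insert 28: [49, 28, 31, 18]

Final heap: [49, 28, 31, 18]


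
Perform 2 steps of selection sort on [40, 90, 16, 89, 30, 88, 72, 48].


Initial: [40, 90, 16, 89, 30, 88, 72, 48]
Step 1: min=16 at 2
  Swap: [16, 90, 40, 89, 30, 88, 72, 48]
Step 2: min=30 at 4
  Swap: [16, 30, 40, 89, 90, 88, 72, 48]

After 2 steps: [16, 30, 40, 89, 90, 88, 72, 48]


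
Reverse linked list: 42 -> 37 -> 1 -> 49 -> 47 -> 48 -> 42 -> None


Step 1: curr=42, set curr.next=prev(None) | reversed so far: 42
Step 2: curr=37, set curr.next=prev(42) | reversed so far: 37 -> 42
Step 3: curr=1, set curr.next=prev(37) | reversed so far: 1 -> 37 -> 42
Step 4: curr=49, set curr.next=prev(1) | reversed so far: 49 -> 1 -> 37 -> 42
Step 5: curr=47, set curr.next=prev(49) | reversed so far: 47 -> 49 -> 1 -> 37 -> 42
Step 6: curr=48, set curr.next=prev(47) | reversed so far: 48 -> 47 -> 49 -> 1 -> 37 -> 42
Step 7: curr=42, set curr.next=prev(48) | reversed so far: 42 -> 48 -> 47 -> 49 -> 1 -> 37 -> 42

42 -> 48 -> 47 -> 49 -> 1 -> 37 -> 42 -> None


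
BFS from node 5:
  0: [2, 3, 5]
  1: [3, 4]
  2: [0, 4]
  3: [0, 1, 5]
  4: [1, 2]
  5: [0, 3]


Visit 5, enqueue [0, 3]
Visit 0, enqueue [2]
Visit 3, enqueue [1]
Visit 2, enqueue [4]
Visit 1, enqueue []
Visit 4, enqueue []

BFS order: [5, 0, 3, 2, 1, 4]


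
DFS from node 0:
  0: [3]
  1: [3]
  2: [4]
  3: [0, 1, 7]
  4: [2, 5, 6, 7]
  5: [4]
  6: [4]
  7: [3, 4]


Visit 0, push [3]
Visit 3, push [7, 1]
Visit 1, push []
Visit 7, push [4]
Visit 4, push [6, 5, 2]
Visit 2, push []
Visit 5, push []
Visit 6, push []

DFS order: [0, 3, 1, 7, 4, 2, 5, 6]


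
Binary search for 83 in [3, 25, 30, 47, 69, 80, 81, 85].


Step 1: lo=0, hi=7, mid=3, val=47
Step 2: lo=4, hi=7, mid=5, val=80
Step 3: lo=6, hi=7, mid=6, val=81
Step 4: lo=7, hi=7, mid=7, val=85

Not found


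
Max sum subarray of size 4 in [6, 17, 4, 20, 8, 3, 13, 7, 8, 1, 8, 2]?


[0:4]: 47
[1:5]: 49
[2:6]: 35
[3:7]: 44
[4:8]: 31
[5:9]: 31
[6:10]: 29
[7:11]: 24
[8:12]: 19

Max: 49 at [1:5]


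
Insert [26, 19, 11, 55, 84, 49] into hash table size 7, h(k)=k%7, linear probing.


Insert 26: h=5 -> slot 5
Insert 19: h=5, 1 probes -> slot 6
Insert 11: h=4 -> slot 4
Insert 55: h=6, 1 probes -> slot 0
Insert 84: h=0, 1 probes -> slot 1
Insert 49: h=0, 2 probes -> slot 2

Table: [55, 84, 49, None, 11, 26, 19]


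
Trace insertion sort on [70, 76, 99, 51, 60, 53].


Initial: [70, 76, 99, 51, 60, 53]
Insert 76: [70, 76, 99, 51, 60, 53]
Insert 99: [70, 76, 99, 51, 60, 53]
Insert 51: [51, 70, 76, 99, 60, 53]
Insert 60: [51, 60, 70, 76, 99, 53]
Insert 53: [51, 53, 60, 70, 76, 99]

Sorted: [51, 53, 60, 70, 76, 99]


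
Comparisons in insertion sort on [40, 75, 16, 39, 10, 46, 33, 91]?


Algorithm: insertion sort
Input: [40, 75, 16, 39, 10, 46, 33, 91]
Sorted: [10, 16, 33, 39, 40, 46, 75, 91]

18


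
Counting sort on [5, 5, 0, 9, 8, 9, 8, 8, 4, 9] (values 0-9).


Input: [5, 5, 0, 9, 8, 9, 8, 8, 4, 9]
Counts: [1, 0, 0, 0, 1, 2, 0, 0, 3, 3]

Sorted: [0, 4, 5, 5, 8, 8, 8, 9, 9, 9]


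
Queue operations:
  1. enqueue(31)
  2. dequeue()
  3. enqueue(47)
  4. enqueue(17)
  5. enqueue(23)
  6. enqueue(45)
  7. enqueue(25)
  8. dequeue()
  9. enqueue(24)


enqueue(31) -> [31]
dequeue()->31, []
enqueue(47) -> [47]
enqueue(17) -> [47, 17]
enqueue(23) -> [47, 17, 23]
enqueue(45) -> [47, 17, 23, 45]
enqueue(25) -> [47, 17, 23, 45, 25]
dequeue()->47, [17, 23, 45, 25]
enqueue(24) -> [17, 23, 45, 25, 24]

Final queue: [17, 23, 45, 25, 24]


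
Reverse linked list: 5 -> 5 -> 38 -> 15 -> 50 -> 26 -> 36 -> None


Step 1: curr=5, set curr.next=prev(None) | reversed so far: 5
Step 2: curr=5, set curr.next=prev(5) | reversed so far: 5 -> 5
Step 3: curr=38, set curr.next=prev(5) | reversed so far: 38 -> 5 -> 5
Step 4: curr=15, set curr.next=prev(38) | reversed so far: 15 -> 38 -> 5 -> 5
Step 5: curr=50, set curr.next=prev(15) | reversed so far: 50 -> 15 -> 38 -> 5 -> 5
Step 6: curr=26, set curr.next=prev(50) | reversed so far: 26 -> 50 -> 15 -> 38 -> 5 -> 5
Step 7: curr=36, set curr.next=prev(26) | reversed so far: 36 -> 26 -> 50 -> 15 -> 38 -> 5 -> 5

36 -> 26 -> 50 -> 15 -> 38 -> 5 -> 5 -> None


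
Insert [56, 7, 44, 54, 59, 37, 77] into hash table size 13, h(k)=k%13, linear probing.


Insert 56: h=4 -> slot 4
Insert 7: h=7 -> slot 7
Insert 44: h=5 -> slot 5
Insert 54: h=2 -> slot 2
Insert 59: h=7, 1 probes -> slot 8
Insert 37: h=11 -> slot 11
Insert 77: h=12 -> slot 12

Table: [None, None, 54, None, 56, 44, None, 7, 59, None, None, 37, 77]


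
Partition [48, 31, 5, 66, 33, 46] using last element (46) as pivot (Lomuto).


Pivot: 46
  31 <= 46: swap -> [31, 48, 5, 66, 33, 46]
  5 <= 46: swap -> [31, 5, 48, 66, 33, 46]
  33 <= 46: swap -> [31, 5, 33, 66, 48, 46]
Place pivot at 3: [31, 5, 33, 46, 48, 66]

Partitioned: [31, 5, 33, 46, 48, 66]


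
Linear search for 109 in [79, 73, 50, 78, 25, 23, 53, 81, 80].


i=0: 79!=109
i=1: 73!=109
i=2: 50!=109
i=3: 78!=109
i=4: 25!=109
i=5: 23!=109
i=6: 53!=109
i=7: 81!=109
i=8: 80!=109

Not found, 9 comps


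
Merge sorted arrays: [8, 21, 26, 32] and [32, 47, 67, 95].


Take 8 from A
Take 21 from A
Take 26 from A
Take 32 from A

Merged: [8, 21, 26, 32, 32, 47, 67, 95]


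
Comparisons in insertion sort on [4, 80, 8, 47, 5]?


Algorithm: insertion sort
Input: [4, 80, 8, 47, 5]
Sorted: [4, 5, 8, 47, 80]

9


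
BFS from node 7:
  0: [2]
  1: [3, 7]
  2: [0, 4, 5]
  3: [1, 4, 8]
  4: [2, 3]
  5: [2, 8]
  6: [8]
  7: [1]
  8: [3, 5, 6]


Visit 7, enqueue [1]
Visit 1, enqueue [3]
Visit 3, enqueue [4, 8]
Visit 4, enqueue [2]
Visit 8, enqueue [5, 6]
Visit 2, enqueue [0]
Visit 5, enqueue []
Visit 6, enqueue []
Visit 0, enqueue []

BFS order: [7, 1, 3, 4, 8, 2, 5, 6, 0]


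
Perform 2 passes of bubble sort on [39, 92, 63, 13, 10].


Initial: [39, 92, 63, 13, 10]
Pass 1: [39, 63, 13, 10, 92] (3 swaps)
Pass 2: [39, 13, 10, 63, 92] (2 swaps)

After 2 passes: [39, 13, 10, 63, 92]


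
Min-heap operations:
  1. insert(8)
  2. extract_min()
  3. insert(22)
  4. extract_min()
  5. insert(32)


insert(8) -> [8]
extract_min()->8, []
insert(22) -> [22]
extract_min()->22, []
insert(32) -> [32]

Final heap: [32]


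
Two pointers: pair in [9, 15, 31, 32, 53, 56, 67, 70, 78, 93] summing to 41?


lo=0(9)+hi=9(93)=102
lo=0(9)+hi=8(78)=87
lo=0(9)+hi=7(70)=79
lo=0(9)+hi=6(67)=76
lo=0(9)+hi=5(56)=65
lo=0(9)+hi=4(53)=62
lo=0(9)+hi=3(32)=41

Yes: 9+32=41


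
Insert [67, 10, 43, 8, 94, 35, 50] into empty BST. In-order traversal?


Insert 67: root
Insert 10: L from 67
Insert 43: L from 67 -> R from 10
Insert 8: L from 67 -> L from 10
Insert 94: R from 67
Insert 35: L from 67 -> R from 10 -> L from 43
Insert 50: L from 67 -> R from 10 -> R from 43

In-order: [8, 10, 35, 43, 50, 67, 94]


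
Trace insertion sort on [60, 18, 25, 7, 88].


Initial: [60, 18, 25, 7, 88]
Insert 18: [18, 60, 25, 7, 88]
Insert 25: [18, 25, 60, 7, 88]
Insert 7: [7, 18, 25, 60, 88]
Insert 88: [7, 18, 25, 60, 88]

Sorted: [7, 18, 25, 60, 88]


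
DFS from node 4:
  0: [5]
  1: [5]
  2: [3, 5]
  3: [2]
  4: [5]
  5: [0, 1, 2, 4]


Visit 4, push [5]
Visit 5, push [2, 1, 0]
Visit 0, push []
Visit 1, push []
Visit 2, push [3]
Visit 3, push []

DFS order: [4, 5, 0, 1, 2, 3]


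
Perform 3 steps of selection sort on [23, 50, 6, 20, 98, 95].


Initial: [23, 50, 6, 20, 98, 95]
Step 1: min=6 at 2
  Swap: [6, 50, 23, 20, 98, 95]
Step 2: min=20 at 3
  Swap: [6, 20, 23, 50, 98, 95]
Step 3: min=23 at 2
  Swap: [6, 20, 23, 50, 98, 95]

After 3 steps: [6, 20, 23, 50, 98, 95]


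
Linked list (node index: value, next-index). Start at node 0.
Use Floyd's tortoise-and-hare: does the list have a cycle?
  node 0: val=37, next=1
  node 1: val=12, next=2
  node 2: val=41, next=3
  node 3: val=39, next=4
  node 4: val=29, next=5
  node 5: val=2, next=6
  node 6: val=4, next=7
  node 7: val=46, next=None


Floyd's tortoise (slow, +1) and hare (fast, +2):
  init: slow=0, fast=0
  step 1: slow=1, fast=2
  step 2: slow=2, fast=4
  step 3: slow=3, fast=6
  step 4: fast 6->7->None, no cycle

Cycle: no


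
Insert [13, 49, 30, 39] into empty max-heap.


Insert 13: [13]
Insert 49: [49, 13]
Insert 30: [49, 13, 30]
Insert 39: [49, 39, 30, 13]

Final heap: [49, 39, 30, 13]


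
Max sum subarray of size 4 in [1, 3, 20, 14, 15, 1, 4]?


[0:4]: 38
[1:5]: 52
[2:6]: 50
[3:7]: 34

Max: 52 at [1:5]


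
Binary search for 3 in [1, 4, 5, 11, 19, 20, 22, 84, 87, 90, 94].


Step 1: lo=0, hi=10, mid=5, val=20
Step 2: lo=0, hi=4, mid=2, val=5
Step 3: lo=0, hi=1, mid=0, val=1
Step 4: lo=1, hi=1, mid=1, val=4

Not found


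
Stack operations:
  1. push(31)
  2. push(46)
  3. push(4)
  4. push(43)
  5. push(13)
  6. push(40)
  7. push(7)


push(31) -> [31]
push(46) -> [31, 46]
push(4) -> [31, 46, 4]
push(43) -> [31, 46, 4, 43]
push(13) -> [31, 46, 4, 43, 13]
push(40) -> [31, 46, 4, 43, 13, 40]
push(7) -> [31, 46, 4, 43, 13, 40, 7]

Final stack: [31, 46, 4, 43, 13, 40, 7]


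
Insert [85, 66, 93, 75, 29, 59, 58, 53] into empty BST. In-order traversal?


Insert 85: root
Insert 66: L from 85
Insert 93: R from 85
Insert 75: L from 85 -> R from 66
Insert 29: L from 85 -> L from 66
Insert 59: L from 85 -> L from 66 -> R from 29
Insert 58: L from 85 -> L from 66 -> R from 29 -> L from 59
Insert 53: L from 85 -> L from 66 -> R from 29 -> L from 59 -> L from 58

In-order: [29, 53, 58, 59, 66, 75, 85, 93]


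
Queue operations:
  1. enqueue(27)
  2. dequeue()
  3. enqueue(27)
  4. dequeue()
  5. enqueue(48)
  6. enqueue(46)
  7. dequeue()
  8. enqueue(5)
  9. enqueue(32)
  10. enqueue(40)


enqueue(27) -> [27]
dequeue()->27, []
enqueue(27) -> [27]
dequeue()->27, []
enqueue(48) -> [48]
enqueue(46) -> [48, 46]
dequeue()->48, [46]
enqueue(5) -> [46, 5]
enqueue(32) -> [46, 5, 32]
enqueue(40) -> [46, 5, 32, 40]

Final queue: [46, 5, 32, 40]


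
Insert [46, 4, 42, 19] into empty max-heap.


Insert 46: [46]
Insert 4: [46, 4]
Insert 42: [46, 4, 42]
Insert 19: [46, 19, 42, 4]

Final heap: [46, 19, 42, 4]


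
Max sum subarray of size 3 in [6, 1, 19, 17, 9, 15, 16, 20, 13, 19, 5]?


[0:3]: 26
[1:4]: 37
[2:5]: 45
[3:6]: 41
[4:7]: 40
[5:8]: 51
[6:9]: 49
[7:10]: 52
[8:11]: 37

Max: 52 at [7:10]


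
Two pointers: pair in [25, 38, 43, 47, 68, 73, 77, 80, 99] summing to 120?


lo=0(25)+hi=8(99)=124
lo=0(25)+hi=7(80)=105
lo=1(38)+hi=7(80)=118
lo=2(43)+hi=7(80)=123
lo=2(43)+hi=6(77)=120

Yes: 43+77=120


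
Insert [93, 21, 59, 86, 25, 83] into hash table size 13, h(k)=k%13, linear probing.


Insert 93: h=2 -> slot 2
Insert 21: h=8 -> slot 8
Insert 59: h=7 -> slot 7
Insert 86: h=8, 1 probes -> slot 9
Insert 25: h=12 -> slot 12
Insert 83: h=5 -> slot 5

Table: [None, None, 93, None, None, 83, None, 59, 21, 86, None, None, 25]


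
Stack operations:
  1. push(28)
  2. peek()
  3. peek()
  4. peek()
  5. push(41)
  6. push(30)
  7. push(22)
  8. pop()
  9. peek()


push(28) -> [28]
peek()->28
peek()->28
peek()->28
push(41) -> [28, 41]
push(30) -> [28, 41, 30]
push(22) -> [28, 41, 30, 22]
pop()->22, [28, 41, 30]
peek()->30

Final stack: [28, 41, 30]


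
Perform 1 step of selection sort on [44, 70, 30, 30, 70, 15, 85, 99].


Initial: [44, 70, 30, 30, 70, 15, 85, 99]
Step 1: min=15 at 5
  Swap: [15, 70, 30, 30, 70, 44, 85, 99]

After 1 step: [15, 70, 30, 30, 70, 44, 85, 99]


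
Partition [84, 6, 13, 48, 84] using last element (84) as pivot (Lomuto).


Pivot: 84
  84 <= 84: advance i (no swap)
  6 <= 84: advance i (no swap)
  13 <= 84: advance i (no swap)
  48 <= 84: advance i (no swap)
Place pivot at 4: [84, 6, 13, 48, 84]

Partitioned: [84, 6, 13, 48, 84]


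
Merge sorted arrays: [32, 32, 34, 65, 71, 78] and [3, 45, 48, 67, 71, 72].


Take 3 from B
Take 32 from A
Take 32 from A
Take 34 from A
Take 45 from B
Take 48 from B
Take 65 from A
Take 67 from B
Take 71 from A
Take 71 from B
Take 72 from B

Merged: [3, 32, 32, 34, 45, 48, 65, 67, 71, 71, 72, 78]


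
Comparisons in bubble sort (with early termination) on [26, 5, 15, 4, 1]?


Algorithm: bubble sort (with early termination)
Input: [26, 5, 15, 4, 1]
Sorted: [1, 4, 5, 15, 26]

10


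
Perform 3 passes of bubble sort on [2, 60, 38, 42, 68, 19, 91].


Initial: [2, 60, 38, 42, 68, 19, 91]
Pass 1: [2, 38, 42, 60, 19, 68, 91] (3 swaps)
Pass 2: [2, 38, 42, 19, 60, 68, 91] (1 swaps)
Pass 3: [2, 38, 19, 42, 60, 68, 91] (1 swaps)

After 3 passes: [2, 38, 19, 42, 60, 68, 91]


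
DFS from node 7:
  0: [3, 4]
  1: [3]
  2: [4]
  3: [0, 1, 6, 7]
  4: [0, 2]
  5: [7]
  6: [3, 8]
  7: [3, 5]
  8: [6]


Visit 7, push [5, 3]
Visit 3, push [6, 1, 0]
Visit 0, push [4]
Visit 4, push [2]
Visit 2, push []
Visit 1, push []
Visit 6, push [8]
Visit 8, push []
Visit 5, push []

DFS order: [7, 3, 0, 4, 2, 1, 6, 8, 5]


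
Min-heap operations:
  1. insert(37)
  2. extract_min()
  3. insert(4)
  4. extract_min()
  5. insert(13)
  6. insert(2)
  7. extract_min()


insert(37) -> [37]
extract_min()->37, []
insert(4) -> [4]
extract_min()->4, []
insert(13) -> [13]
insert(2) -> [2, 13]
extract_min()->2, [13]

Final heap: [13]


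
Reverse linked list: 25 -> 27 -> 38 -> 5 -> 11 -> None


Step 1: curr=25, set curr.next=prev(None) | reversed so far: 25
Step 2: curr=27, set curr.next=prev(25) | reversed so far: 27 -> 25
Step 3: curr=38, set curr.next=prev(27) | reversed so far: 38 -> 27 -> 25
Step 4: curr=5, set curr.next=prev(38) | reversed so far: 5 -> 38 -> 27 -> 25
Step 5: curr=11, set curr.next=prev(5) | reversed so far: 11 -> 5 -> 38 -> 27 -> 25

11 -> 5 -> 38 -> 27 -> 25 -> None


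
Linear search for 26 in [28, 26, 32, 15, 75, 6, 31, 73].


i=0: 28!=26
i=1: 26==26 found!

Found at 1, 2 comps


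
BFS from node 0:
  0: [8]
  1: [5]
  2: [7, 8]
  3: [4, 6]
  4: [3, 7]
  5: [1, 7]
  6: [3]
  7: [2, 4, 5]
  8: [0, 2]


Visit 0, enqueue [8]
Visit 8, enqueue [2]
Visit 2, enqueue [7]
Visit 7, enqueue [4, 5]
Visit 4, enqueue [3]
Visit 5, enqueue [1]
Visit 3, enqueue [6]
Visit 1, enqueue []
Visit 6, enqueue []

BFS order: [0, 8, 2, 7, 4, 5, 3, 1, 6]


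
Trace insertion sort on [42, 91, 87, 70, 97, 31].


Initial: [42, 91, 87, 70, 97, 31]
Insert 91: [42, 91, 87, 70, 97, 31]
Insert 87: [42, 87, 91, 70, 97, 31]
Insert 70: [42, 70, 87, 91, 97, 31]
Insert 97: [42, 70, 87, 91, 97, 31]
Insert 31: [31, 42, 70, 87, 91, 97]

Sorted: [31, 42, 70, 87, 91, 97]


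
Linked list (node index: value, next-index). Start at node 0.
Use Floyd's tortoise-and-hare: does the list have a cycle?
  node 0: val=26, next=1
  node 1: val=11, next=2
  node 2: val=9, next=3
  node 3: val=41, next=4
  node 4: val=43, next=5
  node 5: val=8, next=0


Floyd's tortoise (slow, +1) and hare (fast, +2):
  init: slow=0, fast=0
  step 1: slow=1, fast=2
  step 2: slow=2, fast=4
  step 3: slow=3, fast=0
  step 4: slow=4, fast=2
  step 5: slow=5, fast=4
  step 6: slow=0, fast=0
  slow == fast at node 0: cycle detected

Cycle: yes


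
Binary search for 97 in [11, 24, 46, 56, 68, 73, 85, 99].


Step 1: lo=0, hi=7, mid=3, val=56
Step 2: lo=4, hi=7, mid=5, val=73
Step 3: lo=6, hi=7, mid=6, val=85
Step 4: lo=7, hi=7, mid=7, val=99

Not found


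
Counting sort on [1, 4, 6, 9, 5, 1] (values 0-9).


Input: [1, 4, 6, 9, 5, 1]
Counts: [0, 2, 0, 0, 1, 1, 1, 0, 0, 1]

Sorted: [1, 1, 4, 5, 6, 9]


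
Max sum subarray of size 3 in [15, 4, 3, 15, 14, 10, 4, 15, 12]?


[0:3]: 22
[1:4]: 22
[2:5]: 32
[3:6]: 39
[4:7]: 28
[5:8]: 29
[6:9]: 31

Max: 39 at [3:6]


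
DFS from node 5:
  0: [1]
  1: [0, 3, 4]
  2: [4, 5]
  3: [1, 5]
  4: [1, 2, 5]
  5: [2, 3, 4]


Visit 5, push [4, 3, 2]
Visit 2, push [4]
Visit 4, push [1]
Visit 1, push [3, 0]
Visit 0, push []
Visit 3, push []

DFS order: [5, 2, 4, 1, 0, 3]


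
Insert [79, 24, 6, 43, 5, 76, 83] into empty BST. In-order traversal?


Insert 79: root
Insert 24: L from 79
Insert 6: L from 79 -> L from 24
Insert 43: L from 79 -> R from 24
Insert 5: L from 79 -> L from 24 -> L from 6
Insert 76: L from 79 -> R from 24 -> R from 43
Insert 83: R from 79

In-order: [5, 6, 24, 43, 76, 79, 83]


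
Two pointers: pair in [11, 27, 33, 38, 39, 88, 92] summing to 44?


lo=0(11)+hi=6(92)=103
lo=0(11)+hi=5(88)=99
lo=0(11)+hi=4(39)=50
lo=0(11)+hi=3(38)=49
lo=0(11)+hi=2(33)=44

Yes: 11+33=44


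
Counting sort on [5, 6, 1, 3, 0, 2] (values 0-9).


Input: [5, 6, 1, 3, 0, 2]
Counts: [1, 1, 1, 1, 0, 1, 1, 0, 0, 0]

Sorted: [0, 1, 2, 3, 5, 6]


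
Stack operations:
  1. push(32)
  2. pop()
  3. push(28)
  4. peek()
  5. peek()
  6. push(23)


push(32) -> [32]
pop()->32, []
push(28) -> [28]
peek()->28
peek()->28
push(23) -> [28, 23]

Final stack: [28, 23]


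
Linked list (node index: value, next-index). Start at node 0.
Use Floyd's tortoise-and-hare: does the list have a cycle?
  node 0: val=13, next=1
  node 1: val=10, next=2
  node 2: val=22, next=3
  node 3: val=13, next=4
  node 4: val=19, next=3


Floyd's tortoise (slow, +1) and hare (fast, +2):
  init: slow=0, fast=0
  step 1: slow=1, fast=2
  step 2: slow=2, fast=4
  step 3: slow=3, fast=4
  step 4: slow=4, fast=4
  slow == fast at node 4: cycle detected

Cycle: yes


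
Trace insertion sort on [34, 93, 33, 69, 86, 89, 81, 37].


Initial: [34, 93, 33, 69, 86, 89, 81, 37]
Insert 93: [34, 93, 33, 69, 86, 89, 81, 37]
Insert 33: [33, 34, 93, 69, 86, 89, 81, 37]
Insert 69: [33, 34, 69, 93, 86, 89, 81, 37]
Insert 86: [33, 34, 69, 86, 93, 89, 81, 37]
Insert 89: [33, 34, 69, 86, 89, 93, 81, 37]
Insert 81: [33, 34, 69, 81, 86, 89, 93, 37]
Insert 37: [33, 34, 37, 69, 81, 86, 89, 93]

Sorted: [33, 34, 37, 69, 81, 86, 89, 93]


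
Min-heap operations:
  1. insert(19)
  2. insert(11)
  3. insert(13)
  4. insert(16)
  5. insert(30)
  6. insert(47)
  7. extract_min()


insert(19) -> [19]
insert(11) -> [11, 19]
insert(13) -> [11, 19, 13]
insert(16) -> [11, 16, 13, 19]
insert(30) -> [11, 16, 13, 19, 30]
insert(47) -> [11, 16, 13, 19, 30, 47]
extract_min()->11, [13, 16, 47, 19, 30]

Final heap: [13, 16, 47, 19, 30]


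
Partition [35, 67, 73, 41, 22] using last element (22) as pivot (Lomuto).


Pivot: 22
Place pivot at 0: [22, 67, 73, 41, 35]

Partitioned: [22, 67, 73, 41, 35]


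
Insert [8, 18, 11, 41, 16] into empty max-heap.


Insert 8: [8]
Insert 18: [18, 8]
Insert 11: [18, 8, 11]
Insert 41: [41, 18, 11, 8]
Insert 16: [41, 18, 11, 8, 16]

Final heap: [41, 18, 11, 8, 16]


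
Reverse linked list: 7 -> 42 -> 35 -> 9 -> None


Step 1: curr=7, set curr.next=prev(None) | reversed so far: 7
Step 2: curr=42, set curr.next=prev(7) | reversed so far: 42 -> 7
Step 3: curr=35, set curr.next=prev(42) | reversed so far: 35 -> 42 -> 7
Step 4: curr=9, set curr.next=prev(35) | reversed so far: 9 -> 35 -> 42 -> 7

9 -> 35 -> 42 -> 7 -> None


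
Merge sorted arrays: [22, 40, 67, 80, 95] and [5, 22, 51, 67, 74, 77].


Take 5 from B
Take 22 from A
Take 22 from B
Take 40 from A
Take 51 from B
Take 67 from A
Take 67 from B
Take 74 from B
Take 77 from B

Merged: [5, 22, 22, 40, 51, 67, 67, 74, 77, 80, 95]


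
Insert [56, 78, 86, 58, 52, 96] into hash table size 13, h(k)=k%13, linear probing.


Insert 56: h=4 -> slot 4
Insert 78: h=0 -> slot 0
Insert 86: h=8 -> slot 8
Insert 58: h=6 -> slot 6
Insert 52: h=0, 1 probes -> slot 1
Insert 96: h=5 -> slot 5

Table: [78, 52, None, None, 56, 96, 58, None, 86, None, None, None, None]


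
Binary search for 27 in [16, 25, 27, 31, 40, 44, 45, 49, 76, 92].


Step 1: lo=0, hi=9, mid=4, val=40
Step 2: lo=0, hi=3, mid=1, val=25
Step 3: lo=2, hi=3, mid=2, val=27

Found at index 2


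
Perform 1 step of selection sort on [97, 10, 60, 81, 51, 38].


Initial: [97, 10, 60, 81, 51, 38]
Step 1: min=10 at 1
  Swap: [10, 97, 60, 81, 51, 38]

After 1 step: [10, 97, 60, 81, 51, 38]


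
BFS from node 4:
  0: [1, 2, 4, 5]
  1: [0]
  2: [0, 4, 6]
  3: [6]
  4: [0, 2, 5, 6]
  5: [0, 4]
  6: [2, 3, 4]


Visit 4, enqueue [0, 2, 5, 6]
Visit 0, enqueue [1]
Visit 2, enqueue []
Visit 5, enqueue []
Visit 6, enqueue [3]
Visit 1, enqueue []
Visit 3, enqueue []

BFS order: [4, 0, 2, 5, 6, 1, 3]


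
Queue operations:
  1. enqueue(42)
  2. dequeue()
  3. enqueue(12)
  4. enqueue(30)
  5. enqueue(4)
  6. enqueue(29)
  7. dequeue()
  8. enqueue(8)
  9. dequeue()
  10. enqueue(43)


enqueue(42) -> [42]
dequeue()->42, []
enqueue(12) -> [12]
enqueue(30) -> [12, 30]
enqueue(4) -> [12, 30, 4]
enqueue(29) -> [12, 30, 4, 29]
dequeue()->12, [30, 4, 29]
enqueue(8) -> [30, 4, 29, 8]
dequeue()->30, [4, 29, 8]
enqueue(43) -> [4, 29, 8, 43]

Final queue: [4, 29, 8, 43]


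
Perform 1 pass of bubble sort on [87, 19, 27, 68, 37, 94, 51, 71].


Initial: [87, 19, 27, 68, 37, 94, 51, 71]
Pass 1: [19, 27, 68, 37, 87, 51, 71, 94] (6 swaps)

After 1 pass: [19, 27, 68, 37, 87, 51, 71, 94]


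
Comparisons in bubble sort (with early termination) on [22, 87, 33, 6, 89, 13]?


Algorithm: bubble sort (with early termination)
Input: [22, 87, 33, 6, 89, 13]
Sorted: [6, 13, 22, 33, 87, 89]

15


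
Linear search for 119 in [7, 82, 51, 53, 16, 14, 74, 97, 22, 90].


i=0: 7!=119
i=1: 82!=119
i=2: 51!=119
i=3: 53!=119
i=4: 16!=119
i=5: 14!=119
i=6: 74!=119
i=7: 97!=119
i=8: 22!=119
i=9: 90!=119

Not found, 10 comps


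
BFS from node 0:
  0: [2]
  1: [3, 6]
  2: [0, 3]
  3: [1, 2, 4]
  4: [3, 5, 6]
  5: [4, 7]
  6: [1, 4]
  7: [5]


Visit 0, enqueue [2]
Visit 2, enqueue [3]
Visit 3, enqueue [1, 4]
Visit 1, enqueue [6]
Visit 4, enqueue [5]
Visit 6, enqueue []
Visit 5, enqueue [7]
Visit 7, enqueue []

BFS order: [0, 2, 3, 1, 4, 6, 5, 7]


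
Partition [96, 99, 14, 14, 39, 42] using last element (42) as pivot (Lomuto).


Pivot: 42
  14 <= 42: swap -> [14, 99, 96, 14, 39, 42]
  14 <= 42: swap -> [14, 14, 96, 99, 39, 42]
  39 <= 42: swap -> [14, 14, 39, 99, 96, 42]
Place pivot at 3: [14, 14, 39, 42, 96, 99]

Partitioned: [14, 14, 39, 42, 96, 99]


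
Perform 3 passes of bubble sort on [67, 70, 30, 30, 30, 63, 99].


Initial: [67, 70, 30, 30, 30, 63, 99]
Pass 1: [67, 30, 30, 30, 63, 70, 99] (4 swaps)
Pass 2: [30, 30, 30, 63, 67, 70, 99] (4 swaps)
Pass 3: [30, 30, 30, 63, 67, 70, 99] (0 swaps)

After 3 passes: [30, 30, 30, 63, 67, 70, 99]


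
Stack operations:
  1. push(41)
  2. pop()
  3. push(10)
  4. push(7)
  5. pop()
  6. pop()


push(41) -> [41]
pop()->41, []
push(10) -> [10]
push(7) -> [10, 7]
pop()->7, [10]
pop()->10, []

Final stack: []


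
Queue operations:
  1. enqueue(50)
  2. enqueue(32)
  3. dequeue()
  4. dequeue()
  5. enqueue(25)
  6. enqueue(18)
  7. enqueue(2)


enqueue(50) -> [50]
enqueue(32) -> [50, 32]
dequeue()->50, [32]
dequeue()->32, []
enqueue(25) -> [25]
enqueue(18) -> [25, 18]
enqueue(2) -> [25, 18, 2]

Final queue: [25, 18, 2]


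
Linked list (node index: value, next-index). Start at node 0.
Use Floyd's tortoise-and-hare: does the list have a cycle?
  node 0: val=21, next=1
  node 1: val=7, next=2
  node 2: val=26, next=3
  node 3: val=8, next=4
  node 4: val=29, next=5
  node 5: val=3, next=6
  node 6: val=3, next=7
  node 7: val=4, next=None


Floyd's tortoise (slow, +1) and hare (fast, +2):
  init: slow=0, fast=0
  step 1: slow=1, fast=2
  step 2: slow=2, fast=4
  step 3: slow=3, fast=6
  step 4: fast 6->7->None, no cycle

Cycle: no


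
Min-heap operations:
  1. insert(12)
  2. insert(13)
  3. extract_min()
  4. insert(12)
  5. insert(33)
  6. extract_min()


insert(12) -> [12]
insert(13) -> [12, 13]
extract_min()->12, [13]
insert(12) -> [12, 13]
insert(33) -> [12, 13, 33]
extract_min()->12, [13, 33]

Final heap: [13, 33]


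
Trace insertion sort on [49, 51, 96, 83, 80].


Initial: [49, 51, 96, 83, 80]
Insert 51: [49, 51, 96, 83, 80]
Insert 96: [49, 51, 96, 83, 80]
Insert 83: [49, 51, 83, 96, 80]
Insert 80: [49, 51, 80, 83, 96]

Sorted: [49, 51, 80, 83, 96]


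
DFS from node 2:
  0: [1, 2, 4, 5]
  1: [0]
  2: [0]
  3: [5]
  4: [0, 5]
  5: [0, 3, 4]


Visit 2, push [0]
Visit 0, push [5, 4, 1]
Visit 1, push []
Visit 4, push [5]
Visit 5, push [3]
Visit 3, push []

DFS order: [2, 0, 1, 4, 5, 3]


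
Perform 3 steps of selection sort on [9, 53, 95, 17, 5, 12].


Initial: [9, 53, 95, 17, 5, 12]
Step 1: min=5 at 4
  Swap: [5, 53, 95, 17, 9, 12]
Step 2: min=9 at 4
  Swap: [5, 9, 95, 17, 53, 12]
Step 3: min=12 at 5
  Swap: [5, 9, 12, 17, 53, 95]

After 3 steps: [5, 9, 12, 17, 53, 95]


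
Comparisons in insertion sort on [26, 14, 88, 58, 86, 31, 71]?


Algorithm: insertion sort
Input: [26, 14, 88, 58, 86, 31, 71]
Sorted: [14, 26, 31, 58, 71, 86, 88]

13


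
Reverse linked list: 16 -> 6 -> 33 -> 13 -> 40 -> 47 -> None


Step 1: curr=16, set curr.next=prev(None) | reversed so far: 16
Step 2: curr=6, set curr.next=prev(16) | reversed so far: 6 -> 16
Step 3: curr=33, set curr.next=prev(6) | reversed so far: 33 -> 6 -> 16
Step 4: curr=13, set curr.next=prev(33) | reversed so far: 13 -> 33 -> 6 -> 16
Step 5: curr=40, set curr.next=prev(13) | reversed so far: 40 -> 13 -> 33 -> 6 -> 16
Step 6: curr=47, set curr.next=prev(40) | reversed so far: 47 -> 40 -> 13 -> 33 -> 6 -> 16

47 -> 40 -> 13 -> 33 -> 6 -> 16 -> None


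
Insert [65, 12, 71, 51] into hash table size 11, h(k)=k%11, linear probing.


Insert 65: h=10 -> slot 10
Insert 12: h=1 -> slot 1
Insert 71: h=5 -> slot 5
Insert 51: h=7 -> slot 7

Table: [None, 12, None, None, None, 71, None, 51, None, None, 65]


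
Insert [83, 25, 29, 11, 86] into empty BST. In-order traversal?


Insert 83: root
Insert 25: L from 83
Insert 29: L from 83 -> R from 25
Insert 11: L from 83 -> L from 25
Insert 86: R from 83

In-order: [11, 25, 29, 83, 86]


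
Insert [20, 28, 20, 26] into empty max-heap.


Insert 20: [20]
Insert 28: [28, 20]
Insert 20: [28, 20, 20]
Insert 26: [28, 26, 20, 20]

Final heap: [28, 26, 20, 20]


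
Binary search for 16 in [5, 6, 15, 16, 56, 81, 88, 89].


Step 1: lo=0, hi=7, mid=3, val=16

Found at index 3


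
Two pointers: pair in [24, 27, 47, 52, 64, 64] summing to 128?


lo=0(24)+hi=5(64)=88
lo=1(27)+hi=5(64)=91
lo=2(47)+hi=5(64)=111
lo=3(52)+hi=5(64)=116
lo=4(64)+hi=5(64)=128

Yes: 64+64=128


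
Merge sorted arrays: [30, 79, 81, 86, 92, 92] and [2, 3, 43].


Take 2 from B
Take 3 from B
Take 30 from A
Take 43 from B

Merged: [2, 3, 30, 43, 79, 81, 86, 92, 92]


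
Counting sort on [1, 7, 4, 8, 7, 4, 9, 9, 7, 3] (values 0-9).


Input: [1, 7, 4, 8, 7, 4, 9, 9, 7, 3]
Counts: [0, 1, 0, 1, 2, 0, 0, 3, 1, 2]

Sorted: [1, 3, 4, 4, 7, 7, 7, 8, 9, 9]


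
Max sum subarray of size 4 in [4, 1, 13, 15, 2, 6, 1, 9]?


[0:4]: 33
[1:5]: 31
[2:6]: 36
[3:7]: 24
[4:8]: 18

Max: 36 at [2:6]


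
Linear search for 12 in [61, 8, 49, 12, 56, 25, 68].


i=0: 61!=12
i=1: 8!=12
i=2: 49!=12
i=3: 12==12 found!

Found at 3, 4 comps


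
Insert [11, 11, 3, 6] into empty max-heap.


Insert 11: [11]
Insert 11: [11, 11]
Insert 3: [11, 11, 3]
Insert 6: [11, 11, 3, 6]

Final heap: [11, 11, 3, 6]


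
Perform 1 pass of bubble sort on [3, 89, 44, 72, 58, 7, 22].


Initial: [3, 89, 44, 72, 58, 7, 22]
Pass 1: [3, 44, 72, 58, 7, 22, 89] (5 swaps)

After 1 pass: [3, 44, 72, 58, 7, 22, 89]


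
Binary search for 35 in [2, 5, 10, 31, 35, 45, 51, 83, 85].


Step 1: lo=0, hi=8, mid=4, val=35

Found at index 4


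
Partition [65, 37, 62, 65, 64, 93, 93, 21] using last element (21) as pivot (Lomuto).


Pivot: 21
Place pivot at 0: [21, 37, 62, 65, 64, 93, 93, 65]

Partitioned: [21, 37, 62, 65, 64, 93, 93, 65]


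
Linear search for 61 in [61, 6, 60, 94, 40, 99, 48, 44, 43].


i=0: 61==61 found!

Found at 0, 1 comps


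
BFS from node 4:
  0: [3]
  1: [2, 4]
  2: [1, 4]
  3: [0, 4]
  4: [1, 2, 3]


Visit 4, enqueue [1, 2, 3]
Visit 1, enqueue []
Visit 2, enqueue []
Visit 3, enqueue [0]
Visit 0, enqueue []

BFS order: [4, 1, 2, 3, 0]


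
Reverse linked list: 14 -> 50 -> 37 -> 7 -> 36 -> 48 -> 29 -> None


Step 1: curr=14, set curr.next=prev(None) | reversed so far: 14
Step 2: curr=50, set curr.next=prev(14) | reversed so far: 50 -> 14
Step 3: curr=37, set curr.next=prev(50) | reversed so far: 37 -> 50 -> 14
Step 4: curr=7, set curr.next=prev(37) | reversed so far: 7 -> 37 -> 50 -> 14
Step 5: curr=36, set curr.next=prev(7) | reversed so far: 36 -> 7 -> 37 -> 50 -> 14
Step 6: curr=48, set curr.next=prev(36) | reversed so far: 48 -> 36 -> 7 -> 37 -> 50 -> 14
Step 7: curr=29, set curr.next=prev(48) | reversed so far: 29 -> 48 -> 36 -> 7 -> 37 -> 50 -> 14

29 -> 48 -> 36 -> 7 -> 37 -> 50 -> 14 -> None


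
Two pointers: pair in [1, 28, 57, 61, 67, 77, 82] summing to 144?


lo=0(1)+hi=6(82)=83
lo=1(28)+hi=6(82)=110
lo=2(57)+hi=6(82)=139
lo=3(61)+hi=6(82)=143
lo=4(67)+hi=6(82)=149
lo=4(67)+hi=5(77)=144

Yes: 67+77=144


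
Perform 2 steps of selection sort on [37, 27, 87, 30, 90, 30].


Initial: [37, 27, 87, 30, 90, 30]
Step 1: min=27 at 1
  Swap: [27, 37, 87, 30, 90, 30]
Step 2: min=30 at 3
  Swap: [27, 30, 87, 37, 90, 30]

After 2 steps: [27, 30, 87, 37, 90, 30]


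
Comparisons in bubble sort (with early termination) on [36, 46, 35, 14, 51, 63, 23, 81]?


Algorithm: bubble sort (with early termination)
Input: [36, 46, 35, 14, 51, 63, 23, 81]
Sorted: [14, 23, 35, 36, 46, 51, 63, 81]

27


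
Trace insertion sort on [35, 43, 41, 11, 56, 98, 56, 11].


Initial: [35, 43, 41, 11, 56, 98, 56, 11]
Insert 43: [35, 43, 41, 11, 56, 98, 56, 11]
Insert 41: [35, 41, 43, 11, 56, 98, 56, 11]
Insert 11: [11, 35, 41, 43, 56, 98, 56, 11]
Insert 56: [11, 35, 41, 43, 56, 98, 56, 11]
Insert 98: [11, 35, 41, 43, 56, 98, 56, 11]
Insert 56: [11, 35, 41, 43, 56, 56, 98, 11]
Insert 11: [11, 11, 35, 41, 43, 56, 56, 98]

Sorted: [11, 11, 35, 41, 43, 56, 56, 98]


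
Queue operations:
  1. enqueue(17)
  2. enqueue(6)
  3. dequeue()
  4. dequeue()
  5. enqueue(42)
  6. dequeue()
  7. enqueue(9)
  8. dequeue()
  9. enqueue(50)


enqueue(17) -> [17]
enqueue(6) -> [17, 6]
dequeue()->17, [6]
dequeue()->6, []
enqueue(42) -> [42]
dequeue()->42, []
enqueue(9) -> [9]
dequeue()->9, []
enqueue(50) -> [50]

Final queue: [50]


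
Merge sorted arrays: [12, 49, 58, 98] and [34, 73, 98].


Take 12 from A
Take 34 from B
Take 49 from A
Take 58 from A
Take 73 from B
Take 98 from A

Merged: [12, 34, 49, 58, 73, 98, 98]


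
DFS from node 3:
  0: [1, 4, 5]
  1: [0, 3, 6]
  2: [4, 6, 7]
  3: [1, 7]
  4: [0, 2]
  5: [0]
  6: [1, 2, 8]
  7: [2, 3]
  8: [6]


Visit 3, push [7, 1]
Visit 1, push [6, 0]
Visit 0, push [5, 4]
Visit 4, push [2]
Visit 2, push [7, 6]
Visit 6, push [8]
Visit 8, push []
Visit 7, push []
Visit 5, push []

DFS order: [3, 1, 0, 4, 2, 6, 8, 7, 5]


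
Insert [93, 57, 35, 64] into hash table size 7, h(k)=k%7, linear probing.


Insert 93: h=2 -> slot 2
Insert 57: h=1 -> slot 1
Insert 35: h=0 -> slot 0
Insert 64: h=1, 2 probes -> slot 3

Table: [35, 57, 93, 64, None, None, None]


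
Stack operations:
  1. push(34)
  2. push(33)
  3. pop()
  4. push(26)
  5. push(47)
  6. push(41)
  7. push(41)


push(34) -> [34]
push(33) -> [34, 33]
pop()->33, [34]
push(26) -> [34, 26]
push(47) -> [34, 26, 47]
push(41) -> [34, 26, 47, 41]
push(41) -> [34, 26, 47, 41, 41]

Final stack: [34, 26, 47, 41, 41]


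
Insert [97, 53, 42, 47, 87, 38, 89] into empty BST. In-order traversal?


Insert 97: root
Insert 53: L from 97
Insert 42: L from 97 -> L from 53
Insert 47: L from 97 -> L from 53 -> R from 42
Insert 87: L from 97 -> R from 53
Insert 38: L from 97 -> L from 53 -> L from 42
Insert 89: L from 97 -> R from 53 -> R from 87

In-order: [38, 42, 47, 53, 87, 89, 97]


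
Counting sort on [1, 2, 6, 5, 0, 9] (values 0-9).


Input: [1, 2, 6, 5, 0, 9]
Counts: [1, 1, 1, 0, 0, 1, 1, 0, 0, 1]

Sorted: [0, 1, 2, 5, 6, 9]


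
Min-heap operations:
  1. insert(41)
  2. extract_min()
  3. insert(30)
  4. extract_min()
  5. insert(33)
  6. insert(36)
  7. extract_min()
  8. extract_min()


insert(41) -> [41]
extract_min()->41, []
insert(30) -> [30]
extract_min()->30, []
insert(33) -> [33]
insert(36) -> [33, 36]
extract_min()->33, [36]
extract_min()->36, []

Final heap: []


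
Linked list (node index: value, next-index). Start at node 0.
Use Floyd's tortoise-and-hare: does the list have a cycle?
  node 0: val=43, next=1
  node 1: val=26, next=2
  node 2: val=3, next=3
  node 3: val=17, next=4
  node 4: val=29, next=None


Floyd's tortoise (slow, +1) and hare (fast, +2):
  init: slow=0, fast=0
  step 1: slow=1, fast=2
  step 2: slow=2, fast=4
  step 3: fast -> None, no cycle

Cycle: no


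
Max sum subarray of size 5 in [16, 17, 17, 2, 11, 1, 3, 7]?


[0:5]: 63
[1:6]: 48
[2:7]: 34
[3:8]: 24

Max: 63 at [0:5]


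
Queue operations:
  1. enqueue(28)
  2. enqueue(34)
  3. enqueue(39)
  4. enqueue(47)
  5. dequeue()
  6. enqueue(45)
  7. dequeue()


enqueue(28) -> [28]
enqueue(34) -> [28, 34]
enqueue(39) -> [28, 34, 39]
enqueue(47) -> [28, 34, 39, 47]
dequeue()->28, [34, 39, 47]
enqueue(45) -> [34, 39, 47, 45]
dequeue()->34, [39, 47, 45]

Final queue: [39, 47, 45]


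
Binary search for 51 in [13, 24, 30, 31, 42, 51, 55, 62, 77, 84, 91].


Step 1: lo=0, hi=10, mid=5, val=51

Found at index 5


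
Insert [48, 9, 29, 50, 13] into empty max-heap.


Insert 48: [48]
Insert 9: [48, 9]
Insert 29: [48, 9, 29]
Insert 50: [50, 48, 29, 9]
Insert 13: [50, 48, 29, 9, 13]

Final heap: [50, 48, 29, 9, 13]


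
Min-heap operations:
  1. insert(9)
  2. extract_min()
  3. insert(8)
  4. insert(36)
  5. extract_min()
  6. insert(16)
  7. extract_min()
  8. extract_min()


insert(9) -> [9]
extract_min()->9, []
insert(8) -> [8]
insert(36) -> [8, 36]
extract_min()->8, [36]
insert(16) -> [16, 36]
extract_min()->16, [36]
extract_min()->36, []

Final heap: []


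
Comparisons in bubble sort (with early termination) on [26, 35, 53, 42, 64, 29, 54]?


Algorithm: bubble sort (with early termination)
Input: [26, 35, 53, 42, 64, 29, 54]
Sorted: [26, 29, 35, 42, 53, 54, 64]

20


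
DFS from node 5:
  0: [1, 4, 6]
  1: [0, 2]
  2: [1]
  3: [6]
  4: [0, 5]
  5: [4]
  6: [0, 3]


Visit 5, push [4]
Visit 4, push [0]
Visit 0, push [6, 1]
Visit 1, push [2]
Visit 2, push []
Visit 6, push [3]
Visit 3, push []

DFS order: [5, 4, 0, 1, 2, 6, 3]


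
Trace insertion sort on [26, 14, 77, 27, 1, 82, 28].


Initial: [26, 14, 77, 27, 1, 82, 28]
Insert 14: [14, 26, 77, 27, 1, 82, 28]
Insert 77: [14, 26, 77, 27, 1, 82, 28]
Insert 27: [14, 26, 27, 77, 1, 82, 28]
Insert 1: [1, 14, 26, 27, 77, 82, 28]
Insert 82: [1, 14, 26, 27, 77, 82, 28]
Insert 28: [1, 14, 26, 27, 28, 77, 82]

Sorted: [1, 14, 26, 27, 28, 77, 82]


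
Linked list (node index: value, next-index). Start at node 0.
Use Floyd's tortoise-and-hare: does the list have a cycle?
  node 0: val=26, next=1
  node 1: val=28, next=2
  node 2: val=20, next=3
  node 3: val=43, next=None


Floyd's tortoise (slow, +1) and hare (fast, +2):
  init: slow=0, fast=0
  step 1: slow=1, fast=2
  step 2: fast 2->3->None, no cycle

Cycle: no


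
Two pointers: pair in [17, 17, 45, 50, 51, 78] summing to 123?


lo=0(17)+hi=5(78)=95
lo=1(17)+hi=5(78)=95
lo=2(45)+hi=5(78)=123

Yes: 45+78=123


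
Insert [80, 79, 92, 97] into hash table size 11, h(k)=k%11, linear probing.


Insert 80: h=3 -> slot 3
Insert 79: h=2 -> slot 2
Insert 92: h=4 -> slot 4
Insert 97: h=9 -> slot 9

Table: [None, None, 79, 80, 92, None, None, None, None, 97, None]


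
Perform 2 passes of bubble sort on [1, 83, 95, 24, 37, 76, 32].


Initial: [1, 83, 95, 24, 37, 76, 32]
Pass 1: [1, 83, 24, 37, 76, 32, 95] (4 swaps)
Pass 2: [1, 24, 37, 76, 32, 83, 95] (4 swaps)

After 2 passes: [1, 24, 37, 76, 32, 83, 95]


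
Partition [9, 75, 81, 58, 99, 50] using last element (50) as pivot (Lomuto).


Pivot: 50
  9 <= 50: advance i (no swap)
Place pivot at 1: [9, 50, 81, 58, 99, 75]

Partitioned: [9, 50, 81, 58, 99, 75]


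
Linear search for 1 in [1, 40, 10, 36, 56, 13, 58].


i=0: 1==1 found!

Found at 0, 1 comps


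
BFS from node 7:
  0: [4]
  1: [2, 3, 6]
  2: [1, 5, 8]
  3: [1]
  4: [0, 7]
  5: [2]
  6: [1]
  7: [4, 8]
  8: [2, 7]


Visit 7, enqueue [4, 8]
Visit 4, enqueue [0]
Visit 8, enqueue [2]
Visit 0, enqueue []
Visit 2, enqueue [1, 5]
Visit 1, enqueue [3, 6]
Visit 5, enqueue []
Visit 3, enqueue []
Visit 6, enqueue []

BFS order: [7, 4, 8, 0, 2, 1, 5, 3, 6]


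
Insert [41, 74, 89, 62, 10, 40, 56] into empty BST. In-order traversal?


Insert 41: root
Insert 74: R from 41
Insert 89: R from 41 -> R from 74
Insert 62: R from 41 -> L from 74
Insert 10: L from 41
Insert 40: L from 41 -> R from 10
Insert 56: R from 41 -> L from 74 -> L from 62

In-order: [10, 40, 41, 56, 62, 74, 89]


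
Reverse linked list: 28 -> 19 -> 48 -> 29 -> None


Step 1: curr=28, set curr.next=prev(None) | reversed so far: 28
Step 2: curr=19, set curr.next=prev(28) | reversed so far: 19 -> 28
Step 3: curr=48, set curr.next=prev(19) | reversed so far: 48 -> 19 -> 28
Step 4: curr=29, set curr.next=prev(48) | reversed so far: 29 -> 48 -> 19 -> 28

29 -> 48 -> 19 -> 28 -> None


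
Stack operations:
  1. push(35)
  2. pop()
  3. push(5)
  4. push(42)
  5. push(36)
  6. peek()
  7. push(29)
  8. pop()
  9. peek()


push(35) -> [35]
pop()->35, []
push(5) -> [5]
push(42) -> [5, 42]
push(36) -> [5, 42, 36]
peek()->36
push(29) -> [5, 42, 36, 29]
pop()->29, [5, 42, 36]
peek()->36

Final stack: [5, 42, 36]


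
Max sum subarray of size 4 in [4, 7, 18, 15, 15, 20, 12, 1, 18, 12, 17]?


[0:4]: 44
[1:5]: 55
[2:6]: 68
[3:7]: 62
[4:8]: 48
[5:9]: 51
[6:10]: 43
[7:11]: 48

Max: 68 at [2:6]


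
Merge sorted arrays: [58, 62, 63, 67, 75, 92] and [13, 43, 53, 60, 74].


Take 13 from B
Take 43 from B
Take 53 from B
Take 58 from A
Take 60 from B
Take 62 from A
Take 63 from A
Take 67 from A
Take 74 from B

Merged: [13, 43, 53, 58, 60, 62, 63, 67, 74, 75, 92]


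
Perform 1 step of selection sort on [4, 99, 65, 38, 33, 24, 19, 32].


Initial: [4, 99, 65, 38, 33, 24, 19, 32]
Step 1: min=4 at 0
  Swap: [4, 99, 65, 38, 33, 24, 19, 32]

After 1 step: [4, 99, 65, 38, 33, 24, 19, 32]


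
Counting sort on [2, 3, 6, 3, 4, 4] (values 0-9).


Input: [2, 3, 6, 3, 4, 4]
Counts: [0, 0, 1, 2, 2, 0, 1, 0, 0, 0]

Sorted: [2, 3, 3, 4, 4, 6]


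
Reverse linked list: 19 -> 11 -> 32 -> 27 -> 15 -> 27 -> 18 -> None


Step 1: curr=19, set curr.next=prev(None) | reversed so far: 19
Step 2: curr=11, set curr.next=prev(19) | reversed so far: 11 -> 19
Step 3: curr=32, set curr.next=prev(11) | reversed so far: 32 -> 11 -> 19
Step 4: curr=27, set curr.next=prev(32) | reversed so far: 27 -> 32 -> 11 -> 19
Step 5: curr=15, set curr.next=prev(27) | reversed so far: 15 -> 27 -> 32 -> 11 -> 19
Step 6: curr=27, set curr.next=prev(15) | reversed so far: 27 -> 15 -> 27 -> 32 -> 11 -> 19
Step 7: curr=18, set curr.next=prev(27) | reversed so far: 18 -> 27 -> 15 -> 27 -> 32 -> 11 -> 19

18 -> 27 -> 15 -> 27 -> 32 -> 11 -> 19 -> None
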